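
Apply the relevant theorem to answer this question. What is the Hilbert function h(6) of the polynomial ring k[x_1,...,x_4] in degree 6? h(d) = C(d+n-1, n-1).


The Hilbert function for the polynomial ring in 4 variables is:
h(d) = C(d+n-1, n-1)
h(6) = C(6+4-1, 4-1) = C(9, 3)
= 9! / (3! * 6!)
= 84

84


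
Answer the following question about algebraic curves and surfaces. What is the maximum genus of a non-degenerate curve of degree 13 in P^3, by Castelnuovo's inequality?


Castelnuovo's bound: write d - 1 = m(r-1) + epsilon with 0 <= epsilon < r-1.
d - 1 = 13 - 1 = 12
r - 1 = 3 - 1 = 2
12 = 6*2 + 0, so m = 6, epsilon = 0
pi(d, r) = m(m-1)(r-1)/2 + m*epsilon
= 6*5*2/2 + 6*0
= 60/2 + 0
= 30 + 0 = 30

30


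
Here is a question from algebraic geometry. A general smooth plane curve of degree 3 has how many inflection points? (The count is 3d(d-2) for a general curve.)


For a general smooth plane curve C of degree d, the inflection points are
the intersection of C with its Hessian curve, which has degree 3(d-2).
By Bezout, the total intersection number is d * 3(d-2) = 3 * 3 = 9.
For a general curve every flex is ordinary, so each contributes
multiplicity 1 to C·Hess(C), and the number of distinct inflection
points is 3d(d-2).
Inflection points = 3*3*(3-2) = 3*3*1 = 9

9


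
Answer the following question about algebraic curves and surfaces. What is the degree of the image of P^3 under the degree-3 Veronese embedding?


The Veronese variety v_3(P^3) has degree d^r.
d^r = 3^3 = 27

27


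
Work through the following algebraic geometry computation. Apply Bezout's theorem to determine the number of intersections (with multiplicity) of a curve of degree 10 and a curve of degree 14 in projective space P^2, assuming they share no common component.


Bezout's theorem states the intersection count equals the product of degrees.
Intersection count = 10 * 14 = 140

140


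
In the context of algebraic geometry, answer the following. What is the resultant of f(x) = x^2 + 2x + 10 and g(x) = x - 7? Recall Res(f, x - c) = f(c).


For Res(f, x - c), we evaluate f at x = c.
f(7) = 7^2 + 2*7 + 10
= 49 + 14 + 10
= 63 + 10 = 73
Res(f, g) = 73

73


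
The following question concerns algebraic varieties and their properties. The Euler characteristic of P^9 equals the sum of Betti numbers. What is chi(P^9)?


The complex projective space P^9 has one cell in each even real dimension 0, 2, ..., 18.
The cohomology groups are H^{2k}(P^9) = Z for k = 0,...,9, and 0 otherwise.
Euler characteristic = sum of Betti numbers = 1 per even-dimensional cohomology group.
chi(P^9) = 9 + 1 = 10

10


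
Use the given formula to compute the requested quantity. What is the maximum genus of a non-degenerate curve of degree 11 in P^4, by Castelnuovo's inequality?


Castelnuovo's bound: write d - 1 = m(r-1) + epsilon with 0 <= epsilon < r-1.
d - 1 = 11 - 1 = 10
r - 1 = 4 - 1 = 3
10 = 3*3 + 1, so m = 3, epsilon = 1
pi(d, r) = m(m-1)(r-1)/2 + m*epsilon
= 3*2*3/2 + 3*1
= 18/2 + 3
= 9 + 3 = 12

12


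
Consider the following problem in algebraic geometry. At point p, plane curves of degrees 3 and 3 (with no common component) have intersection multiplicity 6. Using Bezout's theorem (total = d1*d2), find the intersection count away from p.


By Bezout's theorem, the total intersection number is d1 * d2.
Total = 3 * 3 = 9
Intersection multiplicity at p = 6
Remaining intersections = 9 - 6 = 3

3


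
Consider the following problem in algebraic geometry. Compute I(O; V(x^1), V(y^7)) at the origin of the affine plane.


The intersection multiplicity of V(x^a) and V(y^b) at the origin is:
I(O; V(x^1), V(y^7)) = dim_k(k[x,y]/(x^1, y^7))
A basis for k[x,y]/(x^1, y^7) is the set of monomials x^i * y^j
where 0 <= i < 1 and 0 <= j < 7.
The number of such monomials is 1 * 7 = 7

7


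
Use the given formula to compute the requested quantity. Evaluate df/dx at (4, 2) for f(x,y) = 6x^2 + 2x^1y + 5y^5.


df/dx = 2*6*x^1 + 1*2*x^0*y
At (4,2): 2*6*4^1 + 1*2*4^0*2
= 48 + 4
= 52

52


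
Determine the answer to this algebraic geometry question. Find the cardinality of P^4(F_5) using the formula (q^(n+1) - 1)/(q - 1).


P^4(F_5) has (q^(n+1) - 1)/(q - 1) points.
= 5^4 + 5^3 + 5^2 + 5^1 + 5^0
= 625 + 125 + 25 + 5 + 1
= 781

781


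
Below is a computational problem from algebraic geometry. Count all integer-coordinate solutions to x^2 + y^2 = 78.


Systematically check integer values of x where x^2 <= 78.
For each valid x, check if 78 - x^2 is a perfect square.
Total integer solutions found: 0

0


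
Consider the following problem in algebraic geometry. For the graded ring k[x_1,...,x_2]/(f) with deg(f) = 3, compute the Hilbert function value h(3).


For R = k[x_1,...,x_n]/(f) with f homogeneous of degree e:
The Hilbert series is (1 - t^e)/(1 - t)^n.
So h(d) = C(d+n-1, n-1) - C(d-e+n-1, n-1) for d >= e.
With n=2, e=3, d=3:
C(3+2-1, 2-1) = C(4, 1) = 4
C(3-3+2-1, 2-1) = C(1, 1) = 1
h(3) = 4 - 1 = 3

3


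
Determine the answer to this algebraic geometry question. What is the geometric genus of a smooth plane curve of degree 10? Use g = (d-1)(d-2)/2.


Using the genus formula for smooth plane curves:
g = (d-1)(d-2)/2
g = (10-1)(10-2)/2
g = 9*8/2
g = 72/2 = 36

36


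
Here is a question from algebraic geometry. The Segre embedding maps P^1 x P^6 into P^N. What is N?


The Segre embedding maps P^m x P^n into P^N via
all products of coordinates from each factor.
N = (m+1)(n+1) - 1
N = (1+1)(6+1) - 1
N = 2*7 - 1
N = 14 - 1 = 13

13


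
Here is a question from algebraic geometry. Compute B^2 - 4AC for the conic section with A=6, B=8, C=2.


The discriminant of a conic Ax^2 + Bxy + Cy^2 + ... = 0 is B^2 - 4AC.
B^2 = 8^2 = 64
4AC = 4*6*2 = 48
Discriminant = 64 - 48 = 16

16


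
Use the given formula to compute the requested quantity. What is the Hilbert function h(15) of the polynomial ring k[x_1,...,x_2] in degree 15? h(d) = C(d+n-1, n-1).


The Hilbert function for the polynomial ring in 2 variables is:
h(d) = C(d+n-1, n-1)
h(15) = C(15+2-1, 2-1) = C(16, 1)
= 16! / (1! * 15!)
= 16

16


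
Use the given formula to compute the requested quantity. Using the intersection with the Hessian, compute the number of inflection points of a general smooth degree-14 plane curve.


For a general smooth plane curve C of degree d, the inflection points are
the intersection of C with its Hessian curve, which has degree 3(d-2).
By Bezout, the total intersection number is d * 3(d-2) = 14 * 36 = 504.
For a general curve every flex is ordinary, so each contributes
multiplicity 1 to C·Hess(C), and the number of distinct inflection
points is 3d(d-2).
Inflection points = 3*14*(14-2) = 3*14*12 = 504

504


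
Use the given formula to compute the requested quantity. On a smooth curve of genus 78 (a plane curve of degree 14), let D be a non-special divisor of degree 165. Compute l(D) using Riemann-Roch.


First, compute the genus of a smooth plane curve of degree 14:
g = (d-1)(d-2)/2 = (14-1)(14-2)/2 = 78
For a non-special divisor D (i.e., h^1(D) = 0), Riemann-Roch gives:
l(D) = deg(D) - g + 1
Since deg(D) = 165 >= 2g - 1 = 155, D is non-special.
l(D) = 165 - 78 + 1 = 88

88


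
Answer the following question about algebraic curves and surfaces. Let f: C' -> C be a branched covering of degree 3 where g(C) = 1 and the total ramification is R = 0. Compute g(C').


Riemann-Hurwitz formula: 2g' - 2 = d(2g - 2) + R
Given: d = 3, g = 1, R = 0
2g' - 2 = 3*(2*1 - 2) + 0
2g' - 2 = 3*0 + 0
2g' - 2 = 0 + 0 = 0
2g' = 2
g' = 1

1


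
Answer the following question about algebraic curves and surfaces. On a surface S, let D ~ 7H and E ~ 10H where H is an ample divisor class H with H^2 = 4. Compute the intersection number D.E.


Using bilinearity of the intersection pairing on a surface S:
(aH).(bH) = ab * (H.H)
We have H^2 = 4.
D.E = (7H).(10H) = 7*10*4
= 70*4
= 280

280


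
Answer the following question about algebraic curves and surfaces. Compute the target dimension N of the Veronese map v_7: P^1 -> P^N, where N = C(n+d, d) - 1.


The Veronese embedding v_d: P^n -> P^N maps each point to all
degree-d monomials in n+1 homogeneous coordinates.
N = C(n+d, d) - 1
N = C(1+7, 7) - 1
N = C(8, 7) - 1
C(8, 7) = 8
N = 8 - 1 = 7

7


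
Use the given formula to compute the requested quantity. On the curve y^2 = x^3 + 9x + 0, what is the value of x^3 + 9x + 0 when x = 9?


Compute x^3 + 9x + 0 at x = 9:
x^3 = 9^3 = 729
9*x = 9*9 = 81
Sum: 729 + 81 + 0 = 810

810


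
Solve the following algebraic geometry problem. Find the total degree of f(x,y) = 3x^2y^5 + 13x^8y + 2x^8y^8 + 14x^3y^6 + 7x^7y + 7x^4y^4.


Examine each term for its total degree (sum of exponents).
  Term '3x^2y^5' has total degree 2+5 = 7.
  Term '13x^8y' has total degree 8+1 = 9.
  Term '2x^8y^8' has total degree 8+8 = 16.
  Term '14x^3y^6' has total degree 3+6 = 9.
  Term '7x^7y' has total degree 7+1 = 8.
  Term '7x^4y^4' has total degree 4+4 = 8.
The maximum total degree among all terms is 16.

16


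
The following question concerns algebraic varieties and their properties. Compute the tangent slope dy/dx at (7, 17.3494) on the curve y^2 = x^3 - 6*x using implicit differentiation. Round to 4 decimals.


Using implicit differentiation of y^2 = x^3 - 6*x:
2y * dy/dx = 3x^2 - 6
dy/dx = (3x^2 - 6)/(2y)
Numerator: 3*7^2 - 6 = 141
Denominator: 2*17.3494 = 34.6988
dy/dx = 141/34.6988 = 4.0635

4.0635


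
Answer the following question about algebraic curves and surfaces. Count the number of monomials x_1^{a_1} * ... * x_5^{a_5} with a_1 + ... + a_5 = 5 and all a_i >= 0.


The number of degree-5 monomials in 5 variables is C(d+n-1, n-1).
= C(5+5-1, 5-1) = C(9, 4)
= 126

126


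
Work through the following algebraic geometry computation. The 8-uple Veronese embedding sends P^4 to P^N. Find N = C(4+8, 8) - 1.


The Veronese embedding v_d: P^n -> P^N maps each point to all
degree-d monomials in n+1 homogeneous coordinates.
N = C(n+d, d) - 1
N = C(4+8, 8) - 1
N = C(12, 8) - 1
C(12, 8) = 495
N = 495 - 1 = 494

494


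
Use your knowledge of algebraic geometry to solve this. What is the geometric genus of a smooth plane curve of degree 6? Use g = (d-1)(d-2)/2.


Using the genus formula for smooth plane curves:
g = (d-1)(d-2)/2
g = (6-1)(6-2)/2
g = 5*4/2
g = 20/2 = 10

10


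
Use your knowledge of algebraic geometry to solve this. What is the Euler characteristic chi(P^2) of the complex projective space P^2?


The complex projective space P^2 has one cell in each even real dimension 0, 2, ..., 4.
The cohomology groups are H^{2k}(P^2) = Z for k = 0,...,2, and 0 otherwise.
Euler characteristic = sum of Betti numbers = 1 per even-dimensional cohomology group.
chi(P^2) = 2 + 1 = 3

3


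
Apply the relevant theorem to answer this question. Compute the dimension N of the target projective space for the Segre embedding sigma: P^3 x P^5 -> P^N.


The Segre embedding maps P^m x P^n into P^N via
all products of coordinates from each factor.
N = (m+1)(n+1) - 1
N = (3+1)(5+1) - 1
N = 4*6 - 1
N = 24 - 1 = 23

23


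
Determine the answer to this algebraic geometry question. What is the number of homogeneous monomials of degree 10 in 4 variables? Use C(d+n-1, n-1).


The number of degree-10 monomials in 4 variables is C(d+n-1, n-1).
= C(10+4-1, 4-1) = C(13, 3)
= 286

286


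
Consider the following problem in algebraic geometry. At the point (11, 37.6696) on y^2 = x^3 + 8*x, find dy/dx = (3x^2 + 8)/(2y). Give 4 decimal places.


Using implicit differentiation of y^2 = x^3 + 8*x:
2y * dy/dx = 3x^2 + 8
dy/dx = (3x^2 + 8)/(2y)
Numerator: 3*11^2 + 8 = 371
Denominator: 2*37.6696 = 75.3392
dy/dx = 371/75.3392 = 4.9244

4.9244


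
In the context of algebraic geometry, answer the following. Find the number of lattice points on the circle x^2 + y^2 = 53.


Systematically check integer values of x where x^2 <= 53.
For each valid x, check if 53 - x^2 is a perfect square.
x=2: 53 - 4 = 49, sqrt = 7 (valid)
x=7: 53 - 49 = 4, sqrt = 2 (valid)
Total integer solutions found: 8

8


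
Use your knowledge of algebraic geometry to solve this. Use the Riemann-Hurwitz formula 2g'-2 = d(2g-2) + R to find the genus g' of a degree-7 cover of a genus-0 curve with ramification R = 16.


Riemann-Hurwitz formula: 2g' - 2 = d(2g - 2) + R
Given: d = 7, g = 0, R = 16
2g' - 2 = 7*(2*0 - 2) + 16
2g' - 2 = 7*(-2) + 16
2g' - 2 = -14 + 16 = 2
2g' = 4
g' = 2

2


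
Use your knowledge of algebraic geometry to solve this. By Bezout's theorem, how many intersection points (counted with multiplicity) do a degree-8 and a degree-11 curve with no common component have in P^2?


Bezout's theorem states the intersection count equals the product of degrees.
Intersection count = 8 * 11 = 88

88


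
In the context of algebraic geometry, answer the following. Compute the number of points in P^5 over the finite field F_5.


P^5(F_5) has (q^(n+1) - 1)/(q - 1) points.
= 5^5 + 5^4 + 5^3 + 5^2 + 5^1 + 5^0
= 3125 + 625 + 125 + 25 + 5 + 1
= 3906

3906


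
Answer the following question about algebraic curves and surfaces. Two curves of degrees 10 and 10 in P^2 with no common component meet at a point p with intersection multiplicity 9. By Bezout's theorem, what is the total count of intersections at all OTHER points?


By Bezout's theorem, the total intersection number is d1 * d2.
Total = 10 * 10 = 100
Intersection multiplicity at p = 9
Remaining intersections = 100 - 9 = 91

91


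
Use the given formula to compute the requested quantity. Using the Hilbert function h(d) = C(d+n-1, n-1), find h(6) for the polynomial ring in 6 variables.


The Hilbert function for the polynomial ring in 6 variables is:
h(d) = C(d+n-1, n-1)
h(6) = C(6+6-1, 6-1) = C(11, 5)
= 11! / (5! * 6!)
= 462

462


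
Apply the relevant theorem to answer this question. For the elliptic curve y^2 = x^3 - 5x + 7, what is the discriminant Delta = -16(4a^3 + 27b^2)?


Compute each component:
4a^3 = 4*(-5)^3 = 4*(-125) = -500
27b^2 = 27*7^2 = 27*49 = 1323
4a^3 + 27b^2 = -500 + 1323 = 823
Delta = -16*823 = -13168

-13168


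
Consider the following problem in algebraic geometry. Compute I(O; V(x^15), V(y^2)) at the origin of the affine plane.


The intersection multiplicity of V(x^a) and V(y^b) at the origin is:
I(O; V(x^15), V(y^2)) = dim_k(k[x,y]/(x^15, y^2))
A basis for k[x,y]/(x^15, y^2) is the set of monomials x^i * y^j
where 0 <= i < 15 and 0 <= j < 2.
The number of such monomials is 15 * 2 = 30

30


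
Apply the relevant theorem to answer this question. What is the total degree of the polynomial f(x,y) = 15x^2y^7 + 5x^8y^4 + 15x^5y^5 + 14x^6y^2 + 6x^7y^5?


Examine each term for its total degree (sum of exponents).
  Term '15x^2y^7' has total degree 2+7 = 9.
  Term '5x^8y^4' has total degree 8+4 = 12.
  Term '15x^5y^5' has total degree 5+5 = 10.
  Term '14x^6y^2' has total degree 6+2 = 8.
  Term '6x^7y^5' has total degree 7+5 = 12.
The maximum total degree among all terms is 12.

12


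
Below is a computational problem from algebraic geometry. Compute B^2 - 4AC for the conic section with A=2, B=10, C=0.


The discriminant of a conic Ax^2 + Bxy + Cy^2 + ... = 0 is B^2 - 4AC.
B^2 = 10^2 = 100
4AC = 4*2*0 = 0
Discriminant = 100 + 0 = 100

100


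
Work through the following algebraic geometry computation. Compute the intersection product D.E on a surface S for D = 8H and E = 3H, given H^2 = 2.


Using bilinearity of the intersection pairing on a surface S:
(aH).(bH) = ab * (H.H)
We have H^2 = 2.
D.E = (8H).(3H) = 8*3*2
= 24*2
= 48

48


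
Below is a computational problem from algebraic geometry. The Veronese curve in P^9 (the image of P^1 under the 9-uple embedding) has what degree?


The rational normal curve in P^9 is the image of P^1 under the 9-uple Veronese.
A general hyperplane in P^9 pulls back to a degree-9 form on P^1, which has 9 zeros,
so the curve meets a general hyperplane in 9 points. Degree = 9.

9


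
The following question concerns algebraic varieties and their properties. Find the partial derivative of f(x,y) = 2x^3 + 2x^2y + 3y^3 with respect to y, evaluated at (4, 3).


df/dy = 2*x^2 + 3*3*y^2
At (4,3): 2*4^2 + 3*3*3^2
= 32 + 81
= 113

113


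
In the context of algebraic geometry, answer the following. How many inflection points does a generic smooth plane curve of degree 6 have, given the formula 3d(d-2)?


For a general smooth plane curve C of degree d, the inflection points are
the intersection of C with its Hessian curve, which has degree 3(d-2).
By Bezout, the total intersection number is d * 3(d-2) = 6 * 12 = 72.
For a general curve every flex is ordinary, so each contributes
multiplicity 1 to C·Hess(C), and the number of distinct inflection
points is 3d(d-2).
Inflection points = 3*6*(6-2) = 3*6*4 = 72

72


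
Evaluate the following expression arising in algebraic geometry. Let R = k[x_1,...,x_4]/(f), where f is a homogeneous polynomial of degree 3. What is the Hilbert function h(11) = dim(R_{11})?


For R = k[x_1,...,x_n]/(f) with f homogeneous of degree e:
The Hilbert series is (1 - t^e)/(1 - t)^n.
So h(d) = C(d+n-1, n-1) - C(d-e+n-1, n-1) for d >= e.
With n=4, e=3, d=11:
C(11+4-1, 4-1) = C(14, 3) = 364
C(11-3+4-1, 4-1) = C(11, 3) = 165
h(11) = 364 - 165 = 199

199


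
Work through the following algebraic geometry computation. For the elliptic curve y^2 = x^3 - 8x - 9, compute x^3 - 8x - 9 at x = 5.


Compute x^3 - 8x - 9 at x = 5:
x^3 = 5^3 = 125
(-8)*x = (-8)*5 = -40
Sum: 125 - 40 - 9 = 76

76


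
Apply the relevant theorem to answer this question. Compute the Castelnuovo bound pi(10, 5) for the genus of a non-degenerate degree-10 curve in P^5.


Castelnuovo's bound: write d - 1 = m(r-1) + epsilon with 0 <= epsilon < r-1.
d - 1 = 10 - 1 = 9
r - 1 = 5 - 1 = 4
9 = 2*4 + 1, so m = 2, epsilon = 1
pi(d, r) = m(m-1)(r-1)/2 + m*epsilon
= 2*1*4/2 + 2*1
= 8/2 + 2
= 4 + 2 = 6

6


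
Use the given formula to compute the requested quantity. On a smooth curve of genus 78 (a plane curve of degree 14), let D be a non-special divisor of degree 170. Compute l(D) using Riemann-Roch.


First, compute the genus of a smooth plane curve of degree 14:
g = (d-1)(d-2)/2 = (14-1)(14-2)/2 = 78
For a non-special divisor D (i.e., h^1(D) = 0), Riemann-Roch gives:
l(D) = deg(D) - g + 1
Since deg(D) = 170 >= 2g - 1 = 155, D is non-special.
l(D) = 170 - 78 + 1 = 93

93


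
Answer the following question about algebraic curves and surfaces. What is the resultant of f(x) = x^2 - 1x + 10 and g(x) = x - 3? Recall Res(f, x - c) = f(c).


For Res(f, x - c), we evaluate f at x = c.
f(3) = 3^2 - 1*3 + 10
= 9 - 3 + 10
= 6 + 10 = 16
Res(f, g) = 16

16


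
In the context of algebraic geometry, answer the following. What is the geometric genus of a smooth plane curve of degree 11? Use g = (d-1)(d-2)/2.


Using the genus formula for smooth plane curves:
g = (d-1)(d-2)/2
g = (11-1)(11-2)/2
g = 10*9/2
g = 90/2 = 45

45


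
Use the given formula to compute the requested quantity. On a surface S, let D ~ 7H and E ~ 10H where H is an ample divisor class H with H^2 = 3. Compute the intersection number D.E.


Using bilinearity of the intersection pairing on a surface S:
(aH).(bH) = ab * (H.H)
We have H^2 = 3.
D.E = (7H).(10H) = 7*10*3
= 70*3
= 210

210


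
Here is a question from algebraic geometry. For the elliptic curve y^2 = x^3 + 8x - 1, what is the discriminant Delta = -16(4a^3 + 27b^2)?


Compute each component:
4a^3 = 4*8^3 = 4*512 = 2048
27b^2 = 27*(-1)^2 = 27*1 = 27
4a^3 + 27b^2 = 2048 + 27 = 2075
Delta = -16*2075 = -33200

-33200


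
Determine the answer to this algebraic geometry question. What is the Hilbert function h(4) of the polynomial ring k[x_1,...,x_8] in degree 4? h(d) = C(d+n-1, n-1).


The Hilbert function for the polynomial ring in 8 variables is:
h(d) = C(d+n-1, n-1)
h(4) = C(4+8-1, 8-1) = C(11, 7)
= 11! / (7! * 4!)
= 330

330


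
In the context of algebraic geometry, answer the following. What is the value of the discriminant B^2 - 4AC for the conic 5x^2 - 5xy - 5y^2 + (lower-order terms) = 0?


The discriminant of a conic Ax^2 + Bxy + Cy^2 + ... = 0 is B^2 - 4AC.
B^2 = (-5)^2 = 25
4AC = 4*5*(-5) = -100
Discriminant = 25 + 100 = 125

125


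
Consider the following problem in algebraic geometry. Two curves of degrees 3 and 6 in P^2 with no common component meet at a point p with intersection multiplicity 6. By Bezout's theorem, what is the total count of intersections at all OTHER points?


By Bezout's theorem, the total intersection number is d1 * d2.
Total = 3 * 6 = 18
Intersection multiplicity at p = 6
Remaining intersections = 18 - 6 = 12

12


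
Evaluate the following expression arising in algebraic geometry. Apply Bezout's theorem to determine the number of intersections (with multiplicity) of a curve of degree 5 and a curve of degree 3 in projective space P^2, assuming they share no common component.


Bezout's theorem states the intersection count equals the product of degrees.
Intersection count = 5 * 3 = 15

15


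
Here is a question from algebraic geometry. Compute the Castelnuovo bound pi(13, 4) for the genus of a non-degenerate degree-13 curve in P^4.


Castelnuovo's bound: write d - 1 = m(r-1) + epsilon with 0 <= epsilon < r-1.
d - 1 = 13 - 1 = 12
r - 1 = 4 - 1 = 3
12 = 4*3 + 0, so m = 4, epsilon = 0
pi(d, r) = m(m-1)(r-1)/2 + m*epsilon
= 4*3*3/2 + 4*0
= 36/2 + 0
= 18 + 0 = 18

18


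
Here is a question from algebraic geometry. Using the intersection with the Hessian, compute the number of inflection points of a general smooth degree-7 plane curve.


For a general smooth plane curve C of degree d, the inflection points are
the intersection of C with its Hessian curve, which has degree 3(d-2).
By Bezout, the total intersection number is d * 3(d-2) = 7 * 15 = 105.
For a general curve every flex is ordinary, so each contributes
multiplicity 1 to C·Hess(C), and the number of distinct inflection
points is 3d(d-2).
Inflection points = 3*7*(7-2) = 3*7*5 = 105

105


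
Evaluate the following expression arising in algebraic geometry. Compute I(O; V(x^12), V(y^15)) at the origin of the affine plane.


The intersection multiplicity of V(x^a) and V(y^b) at the origin is:
I(O; V(x^12), V(y^15)) = dim_k(k[x,y]/(x^12, y^15))
A basis for k[x,y]/(x^12, y^15) is the set of monomials x^i * y^j
where 0 <= i < 12 and 0 <= j < 15.
The number of such monomials is 12 * 15 = 180

180


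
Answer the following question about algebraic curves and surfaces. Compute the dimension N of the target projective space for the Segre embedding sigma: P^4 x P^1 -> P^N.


The Segre embedding maps P^m x P^n into P^N via
all products of coordinates from each factor.
N = (m+1)(n+1) - 1
N = (4+1)(1+1) - 1
N = 5*2 - 1
N = 10 - 1 = 9

9


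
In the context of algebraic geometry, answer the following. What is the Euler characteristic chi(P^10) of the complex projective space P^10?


The complex projective space P^10 has one cell in each even real dimension 0, 2, ..., 20.
The cohomology groups are H^{2k}(P^10) = Z for k = 0,...,10, and 0 otherwise.
Euler characteristic = sum of Betti numbers = 1 per even-dimensional cohomology group.
chi(P^10) = 10 + 1 = 11

11


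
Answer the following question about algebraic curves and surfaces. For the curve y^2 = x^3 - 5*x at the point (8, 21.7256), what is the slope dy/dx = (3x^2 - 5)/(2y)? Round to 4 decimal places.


Using implicit differentiation of y^2 = x^3 - 5*x:
2y * dy/dx = 3x^2 - 5
dy/dx = (3x^2 - 5)/(2y)
Numerator: 3*8^2 - 5 = 187
Denominator: 2*21.7256 = 43.4512
dy/dx = 187/43.4512 = 4.3037

4.3037


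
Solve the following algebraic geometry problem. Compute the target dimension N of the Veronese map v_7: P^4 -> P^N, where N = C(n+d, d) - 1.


The Veronese embedding v_d: P^n -> P^N maps each point to all
degree-d monomials in n+1 homogeneous coordinates.
N = C(n+d, d) - 1
N = C(4+7, 7) - 1
N = C(11, 7) - 1
C(11, 7) = 330
N = 330 - 1 = 329

329


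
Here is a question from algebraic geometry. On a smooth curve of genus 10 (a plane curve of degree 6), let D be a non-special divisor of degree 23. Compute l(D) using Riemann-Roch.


First, compute the genus of a smooth plane curve of degree 6:
g = (d-1)(d-2)/2 = (6-1)(6-2)/2 = 10
For a non-special divisor D (i.e., h^1(D) = 0), Riemann-Roch gives:
l(D) = deg(D) - g + 1
Since deg(D) = 23 >= 2g - 1 = 19, D is non-special.
l(D) = 23 - 10 + 1 = 14

14


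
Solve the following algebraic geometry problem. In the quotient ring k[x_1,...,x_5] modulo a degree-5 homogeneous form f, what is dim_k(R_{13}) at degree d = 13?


For R = k[x_1,...,x_n]/(f) with f homogeneous of degree e:
The Hilbert series is (1 - t^e)/(1 - t)^n.
So h(d) = C(d+n-1, n-1) - C(d-e+n-1, n-1) for d >= e.
With n=5, e=5, d=13:
C(13+5-1, 5-1) = C(17, 4) = 2380
C(13-5+5-1, 5-1) = C(12, 4) = 495
h(13) = 2380 - 495 = 1885

1885


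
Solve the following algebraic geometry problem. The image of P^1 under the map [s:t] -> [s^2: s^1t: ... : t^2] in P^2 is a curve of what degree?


The rational normal curve in P^2 is the image of P^1 under the 2-uple Veronese.
A general hyperplane in P^2 pulls back to a degree-2 form on P^1, which has 2 zeros,
so the curve meets a general hyperplane in 2 points. Degree = 2.

2


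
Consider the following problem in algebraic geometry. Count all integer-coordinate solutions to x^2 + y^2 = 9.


Systematically check integer values of x where x^2 <= 9.
For each valid x, check if 9 - x^2 is a perfect square.
x=0: 9 - 0 = 9, sqrt = 3 (valid)
x=3: 9 - 9 = 0, sqrt = 0 (valid)
Total integer solutions found: 4

4


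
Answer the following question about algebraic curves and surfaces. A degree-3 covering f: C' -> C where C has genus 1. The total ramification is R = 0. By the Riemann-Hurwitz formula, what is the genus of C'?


Riemann-Hurwitz formula: 2g' - 2 = d(2g - 2) + R
Given: d = 3, g = 1, R = 0
2g' - 2 = 3*(2*1 - 2) + 0
2g' - 2 = 3*0 + 0
2g' - 2 = 0 + 0 = 0
2g' = 2
g' = 1

1


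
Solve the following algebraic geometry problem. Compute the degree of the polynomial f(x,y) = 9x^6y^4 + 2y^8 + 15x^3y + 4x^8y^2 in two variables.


Examine each term for its total degree (sum of exponents).
  Term '9x^6y^4' has total degree 6+4 = 10.
  Term '2y^8' has total degree 0+8 = 8.
  Term '15x^3y' has total degree 3+1 = 4.
  Term '4x^8y^2' has total degree 8+2 = 10.
The maximum total degree among all terms is 10.

10


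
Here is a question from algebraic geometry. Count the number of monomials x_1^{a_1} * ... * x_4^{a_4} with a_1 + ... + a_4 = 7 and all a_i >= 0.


The number of degree-7 monomials in 4 variables is C(d+n-1, n-1).
= C(7+4-1, 4-1) = C(10, 3)
= 120

120


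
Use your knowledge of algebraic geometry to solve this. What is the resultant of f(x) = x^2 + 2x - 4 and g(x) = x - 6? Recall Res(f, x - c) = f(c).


For Res(f, x - c), we evaluate f at x = c.
f(6) = 6^2 + 2*6 - 4
= 36 + 12 - 4
= 48 - 4 = 44
Res(f, g) = 44

44


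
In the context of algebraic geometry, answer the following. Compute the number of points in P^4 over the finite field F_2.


P^4(F_2) has (q^(n+1) - 1)/(q - 1) points.
= 2^4 + 2^3 + 2^2 + 2^1 + 2^0
= 16 + 8 + 4 + 2 + 1
= 31

31


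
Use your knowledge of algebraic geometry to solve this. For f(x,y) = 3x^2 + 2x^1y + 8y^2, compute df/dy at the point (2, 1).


df/dy = 2*x^1 + 2*8*y^1
At (2,1): 2*2^1 + 2*8*1^1
= 4 + 16
= 20

20


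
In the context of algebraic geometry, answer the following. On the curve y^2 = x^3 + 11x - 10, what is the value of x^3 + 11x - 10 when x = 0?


Compute x^3 + 11x - 10 at x = 0:
x^3 = 0^3 = 0
11*x = 11*0 = 0
Sum: 0 + 0 - 10 = -10

-10


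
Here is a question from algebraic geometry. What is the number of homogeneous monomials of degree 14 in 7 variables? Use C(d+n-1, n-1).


The number of degree-14 monomials in 7 variables is C(d+n-1, n-1).
= C(14+7-1, 7-1) = C(20, 6)
= 38760

38760


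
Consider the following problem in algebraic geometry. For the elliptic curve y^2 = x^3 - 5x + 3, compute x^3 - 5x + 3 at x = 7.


Compute x^3 - 5x + 3 at x = 7:
x^3 = 7^3 = 343
(-5)*x = (-5)*7 = -35
Sum: 343 - 35 + 3 = 311

311


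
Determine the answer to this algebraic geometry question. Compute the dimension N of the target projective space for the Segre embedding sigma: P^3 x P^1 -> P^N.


The Segre embedding maps P^m x P^n into P^N via
all products of coordinates from each factor.
N = (m+1)(n+1) - 1
N = (3+1)(1+1) - 1
N = 4*2 - 1
N = 8 - 1 = 7

7


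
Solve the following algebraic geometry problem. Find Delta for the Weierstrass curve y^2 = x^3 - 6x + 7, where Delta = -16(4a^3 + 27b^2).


Compute each component:
4a^3 = 4*(-6)^3 = 4*(-216) = -864
27b^2 = 27*7^2 = 27*49 = 1323
4a^3 + 27b^2 = -864 + 1323 = 459
Delta = -16*459 = -7344

-7344


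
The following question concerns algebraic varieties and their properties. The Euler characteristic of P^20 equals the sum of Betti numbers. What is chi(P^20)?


The complex projective space P^20 has one cell in each even real dimension 0, 2, ..., 40.
The cohomology groups are H^{2k}(P^20) = Z for k = 0,...,20, and 0 otherwise.
Euler characteristic = sum of Betti numbers = 1 per even-dimensional cohomology group.
chi(P^20) = 20 + 1 = 21

21


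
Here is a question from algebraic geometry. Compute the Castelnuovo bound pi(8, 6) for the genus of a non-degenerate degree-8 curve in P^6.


Castelnuovo's bound: write d - 1 = m(r-1) + epsilon with 0 <= epsilon < r-1.
d - 1 = 8 - 1 = 7
r - 1 = 6 - 1 = 5
7 = 1*5 + 2, so m = 1, epsilon = 2
pi(d, r) = m(m-1)(r-1)/2 + m*epsilon
= 1*0*5/2 + 1*2
= 0/2 + 2
= 0 + 2 = 2

2


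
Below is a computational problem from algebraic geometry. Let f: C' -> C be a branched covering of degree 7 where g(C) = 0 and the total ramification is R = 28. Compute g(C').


Riemann-Hurwitz formula: 2g' - 2 = d(2g - 2) + R
Given: d = 7, g = 0, R = 28
2g' - 2 = 7*(2*0 - 2) + 28
2g' - 2 = 7*(-2) + 28
2g' - 2 = -14 + 28 = 14
2g' = 16
g' = 8

8


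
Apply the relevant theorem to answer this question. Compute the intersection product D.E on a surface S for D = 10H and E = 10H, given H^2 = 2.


Using bilinearity of the intersection pairing on a surface S:
(aH).(bH) = ab * (H.H)
We have H^2 = 2.
D.E = (10H).(10H) = 10*10*2
= 100*2
= 200

200


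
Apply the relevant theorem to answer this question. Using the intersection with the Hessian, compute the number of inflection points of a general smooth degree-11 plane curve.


For a general smooth plane curve C of degree d, the inflection points are
the intersection of C with its Hessian curve, which has degree 3(d-2).
By Bezout, the total intersection number is d * 3(d-2) = 11 * 27 = 297.
For a general curve every flex is ordinary, so each contributes
multiplicity 1 to C·Hess(C), and the number of distinct inflection
points is 3d(d-2).
Inflection points = 3*11*(11-2) = 3*11*9 = 297

297


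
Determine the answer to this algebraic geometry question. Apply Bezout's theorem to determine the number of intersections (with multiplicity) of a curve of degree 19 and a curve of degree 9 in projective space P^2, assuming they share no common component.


Bezout's theorem states the intersection count equals the product of degrees.
Intersection count = 19 * 9 = 171

171


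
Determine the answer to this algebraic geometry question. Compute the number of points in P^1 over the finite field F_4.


P^1(F_4) has (q^(n+1) - 1)/(q - 1) points.
= 4^1 + 4^0
= 4 + 1
= 5

5


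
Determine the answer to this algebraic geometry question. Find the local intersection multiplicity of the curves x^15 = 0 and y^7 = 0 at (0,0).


The intersection multiplicity of V(x^a) and V(y^b) at the origin is:
I(O; V(x^15), V(y^7)) = dim_k(k[x,y]/(x^15, y^7))
A basis for k[x,y]/(x^15, y^7) is the set of monomials x^i * y^j
where 0 <= i < 15 and 0 <= j < 7.
The number of such monomials is 15 * 7 = 105

105


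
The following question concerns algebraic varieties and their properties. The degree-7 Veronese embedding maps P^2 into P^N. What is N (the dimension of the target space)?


The Veronese embedding v_d: P^n -> P^N maps each point to all
degree-d monomials in n+1 homogeneous coordinates.
N = C(n+d, d) - 1
N = C(2+7, 7) - 1
N = C(9, 7) - 1
C(9, 7) = 36
N = 36 - 1 = 35

35


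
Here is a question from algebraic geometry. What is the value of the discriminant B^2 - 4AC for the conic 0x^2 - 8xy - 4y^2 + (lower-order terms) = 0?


The discriminant of a conic Ax^2 + Bxy + Cy^2 + ... = 0 is B^2 - 4AC.
B^2 = (-8)^2 = 64
4AC = 4*0*(-4) = 0
Discriminant = 64 + 0 = 64

64


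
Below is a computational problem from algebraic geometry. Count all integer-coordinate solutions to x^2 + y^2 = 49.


Systematically check integer values of x where x^2 <= 49.
For each valid x, check if 49 - x^2 is a perfect square.
x=0: 49 - 0 = 49, sqrt = 7 (valid)
x=7: 49 - 49 = 0, sqrt = 0 (valid)
Total integer solutions found: 4

4


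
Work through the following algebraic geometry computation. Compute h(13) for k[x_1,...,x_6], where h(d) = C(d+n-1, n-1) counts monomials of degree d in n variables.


The Hilbert function for the polynomial ring in 6 variables is:
h(d) = C(d+n-1, n-1)
h(13) = C(13+6-1, 6-1) = C(18, 5)
= 18! / (5! * 13!)
= 8568

8568


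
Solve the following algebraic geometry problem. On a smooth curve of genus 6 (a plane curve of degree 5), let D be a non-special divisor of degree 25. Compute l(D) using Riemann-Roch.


First, compute the genus of a smooth plane curve of degree 5:
g = (d-1)(d-2)/2 = (5-1)(5-2)/2 = 6
For a non-special divisor D (i.e., h^1(D) = 0), Riemann-Roch gives:
l(D) = deg(D) - g + 1
Since deg(D) = 25 >= 2g - 1 = 11, D is non-special.
l(D) = 25 - 6 + 1 = 20

20


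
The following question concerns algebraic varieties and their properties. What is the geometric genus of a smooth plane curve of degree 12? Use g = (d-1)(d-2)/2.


Using the genus formula for smooth plane curves:
g = (d-1)(d-2)/2
g = (12-1)(12-2)/2
g = 11*10/2
g = 110/2 = 55

55


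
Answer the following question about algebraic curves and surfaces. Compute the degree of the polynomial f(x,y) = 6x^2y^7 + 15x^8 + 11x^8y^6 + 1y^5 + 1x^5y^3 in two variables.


Examine each term for its total degree (sum of exponents).
  Term '6x^2y^7' has total degree 2+7 = 9.
  Term '15x^8' has total degree 8+0 = 8.
  Term '11x^8y^6' has total degree 8+6 = 14.
  Term '1y^5' has total degree 0+5 = 5.
  Term '1x^5y^3' has total degree 5+3 = 8.
The maximum total degree among all terms is 14.

14


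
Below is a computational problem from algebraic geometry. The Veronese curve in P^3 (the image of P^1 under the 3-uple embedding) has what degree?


The rational normal curve in P^3 is the image of P^1 under the 3-uple Veronese.
A general hyperplane in P^3 pulls back to a degree-3 form on P^1, which has 3 zeros,
so the curve meets a general hyperplane in 3 points. Degree = 3.

3


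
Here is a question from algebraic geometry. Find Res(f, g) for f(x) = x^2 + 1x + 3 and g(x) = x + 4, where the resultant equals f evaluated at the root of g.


For Res(f, x - c), we evaluate f at x = c.
f(-4) = (-4)^2 + 1*(-4) + 3
= 16 - 4 + 3
= 12 + 3 = 15
Res(f, g) = 15

15


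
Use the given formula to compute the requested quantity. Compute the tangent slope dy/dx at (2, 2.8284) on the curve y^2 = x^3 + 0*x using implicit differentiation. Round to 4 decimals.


Using implicit differentiation of y^2 = x^3 + 0*x:
2y * dy/dx = 3x^2 + 0
dy/dx = (3x^2 + 0)/(2y)
Numerator: 3*2^2 + 0 = 12
Denominator: 2*2.8284 = 5.6568
dy/dx = 12/5.6568 = 2.1213

2.1213


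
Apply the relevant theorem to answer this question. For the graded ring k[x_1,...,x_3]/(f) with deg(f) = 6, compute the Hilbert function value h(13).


For R = k[x_1,...,x_n]/(f) with f homogeneous of degree e:
The Hilbert series is (1 - t^e)/(1 - t)^n.
So h(d) = C(d+n-1, n-1) - C(d-e+n-1, n-1) for d >= e.
With n=3, e=6, d=13:
C(13+3-1, 3-1) = C(15, 2) = 105
C(13-6+3-1, 3-1) = C(9, 2) = 36
h(13) = 105 - 36 = 69

69


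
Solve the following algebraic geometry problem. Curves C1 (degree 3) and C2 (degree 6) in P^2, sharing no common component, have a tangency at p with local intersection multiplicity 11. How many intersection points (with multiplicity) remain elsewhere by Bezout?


By Bezout's theorem, the total intersection number is d1 * d2.
Total = 3 * 6 = 18
Intersection multiplicity at p = 11
Remaining intersections = 18 - 11 = 7

7


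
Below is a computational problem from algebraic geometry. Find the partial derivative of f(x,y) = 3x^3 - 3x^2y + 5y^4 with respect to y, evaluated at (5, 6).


df/dy = (-3)*x^2 + 4*5*y^3
At (5,6): (-3)*5^2 + 4*5*6^3
= -75 + 4320
= 4245

4245


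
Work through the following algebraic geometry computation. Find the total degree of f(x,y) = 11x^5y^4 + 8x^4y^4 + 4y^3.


Examine each term for its total degree (sum of exponents).
  Term '11x^5y^4' has total degree 5+4 = 9.
  Term '8x^4y^4' has total degree 4+4 = 8.
  Term '4y^3' has total degree 0+3 = 3.
The maximum total degree among all terms is 9.

9


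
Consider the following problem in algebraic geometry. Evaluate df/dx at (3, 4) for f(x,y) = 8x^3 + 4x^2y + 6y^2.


df/dx = 3*8*x^2 + 2*4*x^1*y
At (3,4): 3*8*3^2 + 2*4*3^1*4
= 216 + 96
= 312

312


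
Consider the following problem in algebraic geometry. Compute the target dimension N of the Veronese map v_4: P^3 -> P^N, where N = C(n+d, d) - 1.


The Veronese embedding v_d: P^n -> P^N maps each point to all
degree-d monomials in n+1 homogeneous coordinates.
N = C(n+d, d) - 1
N = C(3+4, 4) - 1
N = C(7, 4) - 1
C(7, 4) = 35
N = 35 - 1 = 34

34


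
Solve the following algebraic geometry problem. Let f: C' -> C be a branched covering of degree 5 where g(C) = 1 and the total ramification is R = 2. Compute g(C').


Riemann-Hurwitz formula: 2g' - 2 = d(2g - 2) + R
Given: d = 5, g = 1, R = 2
2g' - 2 = 5*(2*1 - 2) + 2
2g' - 2 = 5*0 + 2
2g' - 2 = 0 + 2 = 2
2g' = 4
g' = 2

2


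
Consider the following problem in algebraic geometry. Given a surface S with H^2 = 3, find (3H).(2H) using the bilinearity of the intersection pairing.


Using bilinearity of the intersection pairing on a surface S:
(aH).(bH) = ab * (H.H)
We have H^2 = 3.
D.E = (3H).(2H) = 3*2*3
= 6*3
= 18

18


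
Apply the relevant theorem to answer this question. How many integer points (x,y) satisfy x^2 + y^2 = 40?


Systematically check integer values of x where x^2 <= 40.
For each valid x, check if 40 - x^2 is a perfect square.
x=2: 40 - 4 = 36, sqrt = 6 (valid)
x=6: 40 - 36 = 4, sqrt = 2 (valid)
Total integer solutions found: 8

8


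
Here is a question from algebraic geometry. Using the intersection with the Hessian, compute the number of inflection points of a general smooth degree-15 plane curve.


For a general smooth plane curve C of degree d, the inflection points are
the intersection of C with its Hessian curve, which has degree 3(d-2).
By Bezout, the total intersection number is d * 3(d-2) = 15 * 39 = 585.
For a general curve every flex is ordinary, so each contributes
multiplicity 1 to C·Hess(C), and the number of distinct inflection
points is 3d(d-2).
Inflection points = 3*15*(15-2) = 3*15*13 = 585

585


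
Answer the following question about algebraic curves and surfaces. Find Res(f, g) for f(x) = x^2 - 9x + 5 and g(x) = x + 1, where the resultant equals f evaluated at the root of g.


For Res(f, x - c), we evaluate f at x = c.
f(-1) = (-1)^2 - 9*(-1) + 5
= 1 + 9 + 5
= 10 + 5 = 15
Res(f, g) = 15

15


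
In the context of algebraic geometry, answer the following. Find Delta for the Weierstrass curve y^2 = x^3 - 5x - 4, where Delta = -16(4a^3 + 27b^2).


Compute each component:
4a^3 = 4*(-5)^3 = 4*(-125) = -500
27b^2 = 27*(-4)^2 = 27*16 = 432
4a^3 + 27b^2 = -500 + 432 = -68
Delta = -16*(-68) = 1088

1088


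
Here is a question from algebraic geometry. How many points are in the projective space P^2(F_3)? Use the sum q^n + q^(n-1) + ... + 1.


P^2(F_3) has (q^(n+1) - 1)/(q - 1) points.
= 3^2 + 3^1 + 3^0
= 9 + 3 + 1
= 13

13
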